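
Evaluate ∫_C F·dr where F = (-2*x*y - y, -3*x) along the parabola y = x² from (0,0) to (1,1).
-17/6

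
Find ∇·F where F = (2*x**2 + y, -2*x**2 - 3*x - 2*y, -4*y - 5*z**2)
4*x - 10*z - 2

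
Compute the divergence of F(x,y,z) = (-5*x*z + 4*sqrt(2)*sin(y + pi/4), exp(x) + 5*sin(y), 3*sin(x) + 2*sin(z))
-5*z + 5*cos(y) + 2*cos(z)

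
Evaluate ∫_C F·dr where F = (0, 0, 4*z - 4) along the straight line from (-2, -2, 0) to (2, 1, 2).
0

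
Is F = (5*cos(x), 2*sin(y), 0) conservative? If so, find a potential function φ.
Yes, F is conservative. φ = 5*sin(x) - 2*cos(y)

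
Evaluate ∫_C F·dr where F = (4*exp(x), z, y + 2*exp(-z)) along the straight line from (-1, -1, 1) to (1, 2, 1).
3 + 8*sinh(1)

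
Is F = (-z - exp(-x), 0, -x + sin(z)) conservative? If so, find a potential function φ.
Yes, F is conservative. φ = -x*z - cos(z) + exp(-x)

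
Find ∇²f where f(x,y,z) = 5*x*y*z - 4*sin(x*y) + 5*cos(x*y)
(x**2 + y**2)*(4*sin(x*y) - 5*cos(x*y))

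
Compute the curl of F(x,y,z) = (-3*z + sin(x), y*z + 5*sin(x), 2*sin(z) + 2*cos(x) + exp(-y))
(-y - exp(-y), 2*sin(x) - 3, 5*cos(x))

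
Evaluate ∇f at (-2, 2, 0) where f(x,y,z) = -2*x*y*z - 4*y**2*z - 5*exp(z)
(0, 0, -13)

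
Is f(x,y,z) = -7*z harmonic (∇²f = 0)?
Yes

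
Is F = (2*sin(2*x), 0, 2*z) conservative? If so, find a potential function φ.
Yes, F is conservative. φ = z**2 - cos(2*x)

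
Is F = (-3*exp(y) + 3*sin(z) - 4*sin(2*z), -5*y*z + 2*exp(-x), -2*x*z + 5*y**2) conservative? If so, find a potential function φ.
No, ∇×F = (15*y, 2*z + 3*cos(z) - 8*cos(2*z), 3*exp(y) - 2*exp(-x)) ≠ 0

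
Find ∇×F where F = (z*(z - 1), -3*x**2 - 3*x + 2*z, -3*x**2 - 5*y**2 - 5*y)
(-10*y - 7, 6*x + 2*z - 1, -6*x - 3)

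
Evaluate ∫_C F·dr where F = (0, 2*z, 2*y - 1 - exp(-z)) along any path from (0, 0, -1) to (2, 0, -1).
0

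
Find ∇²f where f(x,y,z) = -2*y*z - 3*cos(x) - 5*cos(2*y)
3*cos(x) + 20*cos(2*y)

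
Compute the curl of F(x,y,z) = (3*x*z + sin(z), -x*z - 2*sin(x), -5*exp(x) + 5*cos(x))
(x, 3*x + 5*exp(x) + 5*sin(x) + cos(z), -z - 2*cos(x))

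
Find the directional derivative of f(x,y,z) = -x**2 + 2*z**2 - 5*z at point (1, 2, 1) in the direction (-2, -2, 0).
sqrt(2)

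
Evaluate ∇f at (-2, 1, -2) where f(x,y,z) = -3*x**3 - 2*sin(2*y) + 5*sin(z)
(-36, -4*cos(2), 5*cos(2))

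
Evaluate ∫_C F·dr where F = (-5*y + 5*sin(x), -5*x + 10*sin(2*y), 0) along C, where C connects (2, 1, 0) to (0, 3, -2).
-5*cos(6) + 10*cos(2) + 5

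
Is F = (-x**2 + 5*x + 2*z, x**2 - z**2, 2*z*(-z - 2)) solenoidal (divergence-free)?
No, ∇·F = -2*x - 4*z + 1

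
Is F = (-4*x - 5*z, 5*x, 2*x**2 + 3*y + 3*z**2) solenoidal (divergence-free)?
No, ∇·F = 6*z - 4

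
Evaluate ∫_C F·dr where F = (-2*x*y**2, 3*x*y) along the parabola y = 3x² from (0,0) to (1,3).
39/5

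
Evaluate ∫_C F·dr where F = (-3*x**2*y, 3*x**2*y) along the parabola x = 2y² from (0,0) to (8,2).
-5248/7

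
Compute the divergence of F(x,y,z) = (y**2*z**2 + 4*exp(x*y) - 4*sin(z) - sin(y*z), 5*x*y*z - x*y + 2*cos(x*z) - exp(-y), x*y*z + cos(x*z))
x*y + 5*x*z - x*sin(x*z) - x + 4*y*exp(x*y) + exp(-y)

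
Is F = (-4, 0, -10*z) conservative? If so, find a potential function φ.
Yes, F is conservative. φ = -4*x - 5*z**2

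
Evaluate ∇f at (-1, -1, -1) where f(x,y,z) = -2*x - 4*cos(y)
(-2, -4*sin(1), 0)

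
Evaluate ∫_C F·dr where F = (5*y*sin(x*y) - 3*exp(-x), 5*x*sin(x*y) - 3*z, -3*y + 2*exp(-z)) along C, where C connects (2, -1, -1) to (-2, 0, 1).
5*cos(2) - 2 + 4*sinh(1) + 6*sinh(2)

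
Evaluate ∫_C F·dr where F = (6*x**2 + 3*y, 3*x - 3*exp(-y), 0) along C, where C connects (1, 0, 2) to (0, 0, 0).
-2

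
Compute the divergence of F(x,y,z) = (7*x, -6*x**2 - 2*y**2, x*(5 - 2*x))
7 - 4*y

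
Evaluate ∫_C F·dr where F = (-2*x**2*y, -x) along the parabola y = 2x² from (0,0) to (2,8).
-544/15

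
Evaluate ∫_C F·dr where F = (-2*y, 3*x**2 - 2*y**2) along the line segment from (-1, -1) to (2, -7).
234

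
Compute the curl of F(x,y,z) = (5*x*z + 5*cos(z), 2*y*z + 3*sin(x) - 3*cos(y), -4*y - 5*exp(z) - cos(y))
(-2*y + sin(y) - 4, 5*x - 5*sin(z), 3*cos(x))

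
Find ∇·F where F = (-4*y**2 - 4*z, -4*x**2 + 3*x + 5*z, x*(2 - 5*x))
0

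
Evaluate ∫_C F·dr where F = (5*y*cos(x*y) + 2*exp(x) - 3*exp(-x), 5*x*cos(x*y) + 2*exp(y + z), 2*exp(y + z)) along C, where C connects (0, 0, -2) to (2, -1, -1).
-5 - 5*sin(2) + 3*exp(-2) + 2*exp(2)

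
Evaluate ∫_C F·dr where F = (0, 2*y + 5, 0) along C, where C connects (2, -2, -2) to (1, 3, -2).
30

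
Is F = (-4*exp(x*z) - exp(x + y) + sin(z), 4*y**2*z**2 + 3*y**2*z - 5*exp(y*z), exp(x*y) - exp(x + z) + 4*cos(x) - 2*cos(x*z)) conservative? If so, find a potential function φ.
No, ∇×F = (x*exp(x*y) - 8*y**2*z - 3*y**2 + 5*y*exp(y*z), -4*x*exp(x*z) - y*exp(x*y) - 2*z*sin(x*z) + exp(x + z) + 4*sin(x) + cos(z), exp(x + y)) ≠ 0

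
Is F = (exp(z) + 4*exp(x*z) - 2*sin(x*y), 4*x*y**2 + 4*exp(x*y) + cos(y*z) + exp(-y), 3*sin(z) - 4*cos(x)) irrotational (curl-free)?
No, ∇×F = (y*sin(y*z), 4*x*exp(x*z) + exp(z) - 4*sin(x), 2*x*cos(x*y) + 4*y**2 + 4*y*exp(x*y))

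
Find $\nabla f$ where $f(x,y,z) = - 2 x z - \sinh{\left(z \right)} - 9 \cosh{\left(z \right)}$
(-2*z, 0, -2*x - 9*sinh(z) - cosh(z))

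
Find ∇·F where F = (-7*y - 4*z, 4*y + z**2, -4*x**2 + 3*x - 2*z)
2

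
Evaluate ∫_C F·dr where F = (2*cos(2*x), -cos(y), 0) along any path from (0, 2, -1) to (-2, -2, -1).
-sin(4) + 2*sin(2)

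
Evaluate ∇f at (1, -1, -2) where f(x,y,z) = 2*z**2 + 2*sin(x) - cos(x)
(sin(1) + 2*cos(1), 0, -8)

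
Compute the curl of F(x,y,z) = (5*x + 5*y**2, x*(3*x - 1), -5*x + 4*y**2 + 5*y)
(8*y + 5, 5, 6*x - 10*y - 1)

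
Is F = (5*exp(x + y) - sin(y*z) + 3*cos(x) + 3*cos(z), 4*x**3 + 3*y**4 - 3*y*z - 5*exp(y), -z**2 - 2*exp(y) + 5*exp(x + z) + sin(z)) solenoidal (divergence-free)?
No, ∇·F = 12*y**3 - 5*z - 5*exp(y) + 5*exp(x + y) + 5*exp(x + z) - 3*sin(x) + cos(z)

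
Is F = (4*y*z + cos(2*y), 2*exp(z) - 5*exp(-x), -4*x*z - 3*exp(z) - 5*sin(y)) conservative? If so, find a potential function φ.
No, ∇×F = (-2*exp(z) - 5*cos(y), 4*y + 4*z, -4*z + 2*sin(2*y) + 5*exp(-x)) ≠ 0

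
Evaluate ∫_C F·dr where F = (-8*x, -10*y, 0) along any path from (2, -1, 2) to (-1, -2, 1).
-3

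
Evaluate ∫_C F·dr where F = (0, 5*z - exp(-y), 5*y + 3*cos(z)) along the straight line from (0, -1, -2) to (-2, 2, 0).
-10 - E + exp(-2) + 3*sin(2)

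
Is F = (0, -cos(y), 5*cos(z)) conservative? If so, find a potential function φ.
Yes, F is conservative. φ = -sin(y) + 5*sin(z)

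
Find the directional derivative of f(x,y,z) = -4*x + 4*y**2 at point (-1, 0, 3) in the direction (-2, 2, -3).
8*sqrt(17)/17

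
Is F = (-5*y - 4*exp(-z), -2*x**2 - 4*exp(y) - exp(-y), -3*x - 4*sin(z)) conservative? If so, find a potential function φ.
No, ∇×F = (0, 3 + 4*exp(-z), 5 - 4*x) ≠ 0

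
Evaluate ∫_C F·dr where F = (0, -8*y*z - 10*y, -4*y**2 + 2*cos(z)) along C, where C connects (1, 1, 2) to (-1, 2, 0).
-7 - 2*sin(2)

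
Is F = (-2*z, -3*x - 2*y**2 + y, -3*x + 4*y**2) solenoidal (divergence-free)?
No, ∇·F = 1 - 4*y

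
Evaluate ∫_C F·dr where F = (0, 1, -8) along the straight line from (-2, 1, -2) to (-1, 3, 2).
-30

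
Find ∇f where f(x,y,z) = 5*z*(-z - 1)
(0, 0, -10*z - 5)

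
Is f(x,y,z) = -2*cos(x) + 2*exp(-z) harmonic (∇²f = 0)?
No, ∇²f = 2*cos(x) + 2*exp(-z)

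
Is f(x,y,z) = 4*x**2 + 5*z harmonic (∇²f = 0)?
No, ∇²f = 8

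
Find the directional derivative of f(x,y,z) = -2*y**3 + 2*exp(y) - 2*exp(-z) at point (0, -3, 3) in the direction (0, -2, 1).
2*sqrt(5)*(-1 + 54*exp(3))*exp(-3)/5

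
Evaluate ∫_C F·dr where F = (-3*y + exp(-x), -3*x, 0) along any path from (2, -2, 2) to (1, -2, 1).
-6 - exp(-1) + exp(-2)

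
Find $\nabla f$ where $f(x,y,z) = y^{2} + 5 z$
(0, 2*y, 5)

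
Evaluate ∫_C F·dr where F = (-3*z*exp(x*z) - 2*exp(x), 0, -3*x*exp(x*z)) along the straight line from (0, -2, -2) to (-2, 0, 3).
-2*exp(-2) - 3*exp(-6) + 5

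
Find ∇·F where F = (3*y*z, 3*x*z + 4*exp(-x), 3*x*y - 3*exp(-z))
3*exp(-z)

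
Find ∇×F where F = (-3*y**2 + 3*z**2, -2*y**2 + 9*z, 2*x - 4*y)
(-13, 6*z - 2, 6*y)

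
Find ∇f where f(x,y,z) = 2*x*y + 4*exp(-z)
(2*y, 2*x, -4*exp(-z))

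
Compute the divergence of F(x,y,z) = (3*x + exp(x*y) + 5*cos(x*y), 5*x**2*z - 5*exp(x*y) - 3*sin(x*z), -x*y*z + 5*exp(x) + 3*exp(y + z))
-x*y - 5*x*exp(x*y) + y*exp(x*y) - 5*y*sin(x*y) + 3*exp(y + z) + 3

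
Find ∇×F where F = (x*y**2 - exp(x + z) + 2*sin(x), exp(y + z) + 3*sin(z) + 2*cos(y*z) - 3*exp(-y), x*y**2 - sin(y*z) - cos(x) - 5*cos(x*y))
(2*x*y + 5*x*sin(x*y) + 2*y*sin(y*z) - z*cos(y*z) - exp(y + z) - 3*cos(z), -y**2 - 5*y*sin(x*y) - exp(x + z) - sin(x), -2*x*y)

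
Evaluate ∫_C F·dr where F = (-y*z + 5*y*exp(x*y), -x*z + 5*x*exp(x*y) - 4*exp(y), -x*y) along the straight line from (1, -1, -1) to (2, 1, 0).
-4*E - exp(-1) + 1 + 5*exp(2)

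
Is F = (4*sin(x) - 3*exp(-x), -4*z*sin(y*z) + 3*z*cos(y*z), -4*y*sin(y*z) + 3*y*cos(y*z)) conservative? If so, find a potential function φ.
Yes, F is conservative. φ = 3*sin(y*z) - 4*cos(x) + 4*cos(y*z) + 3*exp(-x)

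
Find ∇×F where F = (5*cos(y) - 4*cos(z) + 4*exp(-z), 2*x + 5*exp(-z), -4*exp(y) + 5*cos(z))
(-4*exp(y) + 5*exp(-z), 4*sin(z) - 4*exp(-z), 5*sin(y) + 2)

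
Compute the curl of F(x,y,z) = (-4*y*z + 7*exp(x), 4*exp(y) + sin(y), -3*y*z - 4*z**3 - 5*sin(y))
(-3*z - 5*cos(y), -4*y, 4*z)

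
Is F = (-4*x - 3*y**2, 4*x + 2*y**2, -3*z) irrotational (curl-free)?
No, ∇×F = (0, 0, 6*y + 4)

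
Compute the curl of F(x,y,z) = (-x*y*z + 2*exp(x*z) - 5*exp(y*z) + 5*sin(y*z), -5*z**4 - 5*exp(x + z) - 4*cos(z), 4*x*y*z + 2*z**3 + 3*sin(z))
(4*x*z + 20*z**3 + 5*exp(x + z) - 4*sin(z), -x*y + 2*x*exp(x*z) - 4*y*z - 5*y*exp(y*z) + 5*y*cos(y*z), x*z + 5*z*exp(y*z) - 5*z*cos(y*z) - 5*exp(x + z))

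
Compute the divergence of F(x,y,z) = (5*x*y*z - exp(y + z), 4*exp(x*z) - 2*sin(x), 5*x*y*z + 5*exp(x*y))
5*y*(x + z)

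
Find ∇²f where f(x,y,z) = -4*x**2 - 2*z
-8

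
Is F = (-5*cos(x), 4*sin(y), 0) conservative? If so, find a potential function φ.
Yes, F is conservative. φ = -5*sin(x) - 4*cos(y)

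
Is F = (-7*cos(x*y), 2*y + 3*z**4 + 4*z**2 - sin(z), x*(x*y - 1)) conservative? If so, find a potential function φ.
No, ∇×F = (x**2 - 12*z**3 - 8*z + cos(z), -2*x*y + 1, -7*x*sin(x*y)) ≠ 0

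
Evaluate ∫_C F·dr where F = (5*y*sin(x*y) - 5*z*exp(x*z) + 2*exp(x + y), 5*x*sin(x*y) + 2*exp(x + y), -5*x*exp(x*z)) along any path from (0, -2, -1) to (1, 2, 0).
-2*exp(-2) - 5*cos(2) + 5 + 2*exp(3)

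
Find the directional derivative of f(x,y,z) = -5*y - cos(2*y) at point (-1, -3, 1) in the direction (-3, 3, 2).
-3*sqrt(22)*(2*sin(6) + 5)/22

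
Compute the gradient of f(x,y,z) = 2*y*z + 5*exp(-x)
(-5*exp(-x), 2*z, 2*y)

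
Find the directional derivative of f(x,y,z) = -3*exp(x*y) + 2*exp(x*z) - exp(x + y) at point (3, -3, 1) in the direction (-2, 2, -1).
2*(-5*exp(12) - 18)*exp(-9)/3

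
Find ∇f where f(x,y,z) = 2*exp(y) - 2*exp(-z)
(0, 2*exp(y), 2*exp(-z))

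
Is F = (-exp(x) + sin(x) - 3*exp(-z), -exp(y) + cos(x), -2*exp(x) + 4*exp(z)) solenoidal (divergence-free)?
No, ∇·F = -exp(x) - exp(y) + 4*exp(z) + cos(x)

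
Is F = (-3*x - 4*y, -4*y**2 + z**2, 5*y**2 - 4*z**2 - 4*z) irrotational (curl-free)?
No, ∇×F = (10*y - 2*z, 0, 4)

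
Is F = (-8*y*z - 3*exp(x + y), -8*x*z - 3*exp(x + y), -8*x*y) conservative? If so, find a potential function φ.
Yes, F is conservative. φ = -8*x*y*z - 3*exp(x + y)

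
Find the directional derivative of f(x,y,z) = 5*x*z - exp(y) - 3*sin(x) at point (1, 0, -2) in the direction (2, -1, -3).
-sqrt(14)*(3*cos(1) + 17)/7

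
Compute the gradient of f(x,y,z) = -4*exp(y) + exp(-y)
(0, -4*exp(y) - exp(-y), 0)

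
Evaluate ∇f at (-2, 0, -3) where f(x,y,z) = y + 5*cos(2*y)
(0, 1, 0)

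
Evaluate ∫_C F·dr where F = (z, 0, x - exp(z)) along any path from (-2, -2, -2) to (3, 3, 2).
2 - 2*sinh(2)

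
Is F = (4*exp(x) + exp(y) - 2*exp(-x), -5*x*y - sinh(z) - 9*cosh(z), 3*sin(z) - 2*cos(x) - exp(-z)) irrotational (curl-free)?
No, ∇×F = (9*sinh(z) + cosh(z), -2*sin(x), -5*y - exp(y))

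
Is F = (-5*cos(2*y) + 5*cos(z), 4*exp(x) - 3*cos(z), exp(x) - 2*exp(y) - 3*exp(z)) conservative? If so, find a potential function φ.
No, ∇×F = (-2*exp(y) - 3*sin(z), -exp(x) - 5*sin(z), 4*exp(x) - 10*sin(2*y)) ≠ 0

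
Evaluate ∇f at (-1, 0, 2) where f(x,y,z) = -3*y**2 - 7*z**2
(0, 0, -28)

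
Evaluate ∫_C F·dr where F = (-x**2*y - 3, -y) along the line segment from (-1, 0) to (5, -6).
162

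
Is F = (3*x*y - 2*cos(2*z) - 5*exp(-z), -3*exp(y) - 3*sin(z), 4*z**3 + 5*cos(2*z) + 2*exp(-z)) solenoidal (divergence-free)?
No, ∇·F = 3*y + 12*z**2 - 3*exp(y) - 10*sin(2*z) - 2*exp(-z)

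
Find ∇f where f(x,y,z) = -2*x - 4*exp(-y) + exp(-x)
(-2 - exp(-x), 4*exp(-y), 0)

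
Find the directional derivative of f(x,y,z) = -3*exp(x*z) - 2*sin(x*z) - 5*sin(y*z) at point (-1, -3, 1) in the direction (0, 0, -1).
-3*exp(-1) - 2*cos(1) - 15*cos(3)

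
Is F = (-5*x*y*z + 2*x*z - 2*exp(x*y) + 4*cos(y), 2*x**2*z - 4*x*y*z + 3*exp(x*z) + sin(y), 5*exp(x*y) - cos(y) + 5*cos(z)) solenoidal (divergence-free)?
No, ∇·F = -4*x*z - 5*y*z - 2*y*exp(x*y) + 2*z - 5*sin(z) + cos(y)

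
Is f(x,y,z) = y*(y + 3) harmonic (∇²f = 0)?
No, ∇²f = 2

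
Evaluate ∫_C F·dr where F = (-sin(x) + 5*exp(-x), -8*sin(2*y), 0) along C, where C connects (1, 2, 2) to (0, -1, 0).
-4 + 4*cos(2) - cos(1) + 5*exp(-1) - 4*cos(4)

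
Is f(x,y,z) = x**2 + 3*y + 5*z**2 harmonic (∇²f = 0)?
No, ∇²f = 12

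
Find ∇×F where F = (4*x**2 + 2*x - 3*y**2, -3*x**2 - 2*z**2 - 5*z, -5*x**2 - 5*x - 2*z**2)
(4*z + 5, 10*x + 5, -6*x + 6*y)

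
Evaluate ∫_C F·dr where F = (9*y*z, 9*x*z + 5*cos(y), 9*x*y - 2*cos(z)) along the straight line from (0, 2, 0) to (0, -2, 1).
-10*sin(2) - 2*sin(1)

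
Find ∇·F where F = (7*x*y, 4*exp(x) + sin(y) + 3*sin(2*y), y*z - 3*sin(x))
8*y + cos(y) + 6*cos(2*y)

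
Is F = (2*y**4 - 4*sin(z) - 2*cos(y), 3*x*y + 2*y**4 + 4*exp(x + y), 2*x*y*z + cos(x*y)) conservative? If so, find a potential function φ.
No, ∇×F = (x*(2*z - sin(x*y)), -2*y*z + y*sin(x*y) - 4*cos(z), -8*y**3 + 3*y + 4*exp(x + y) - 2*sin(y)) ≠ 0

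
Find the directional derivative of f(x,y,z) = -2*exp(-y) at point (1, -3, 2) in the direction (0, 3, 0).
2*exp(3)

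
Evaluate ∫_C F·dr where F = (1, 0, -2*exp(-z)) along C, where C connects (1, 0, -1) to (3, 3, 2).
-2*E + 2*exp(-2) + 2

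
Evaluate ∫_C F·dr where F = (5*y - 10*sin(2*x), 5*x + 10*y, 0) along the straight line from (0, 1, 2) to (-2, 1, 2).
-15 + 5*cos(4)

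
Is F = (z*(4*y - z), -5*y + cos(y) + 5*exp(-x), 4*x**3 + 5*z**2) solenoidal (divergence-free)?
No, ∇·F = 10*z - sin(y) - 5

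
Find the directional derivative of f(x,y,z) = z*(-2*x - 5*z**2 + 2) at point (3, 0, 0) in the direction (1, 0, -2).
8*sqrt(5)/5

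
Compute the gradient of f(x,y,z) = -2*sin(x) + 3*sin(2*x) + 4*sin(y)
(-2*cos(x) + 6*cos(2*x), 4*cos(y), 0)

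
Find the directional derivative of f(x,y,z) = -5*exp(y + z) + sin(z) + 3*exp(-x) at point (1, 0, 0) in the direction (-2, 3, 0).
3*sqrt(13)*(2 - 5*E)*exp(-1)/13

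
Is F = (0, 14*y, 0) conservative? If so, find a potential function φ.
Yes, F is conservative. φ = 7*y**2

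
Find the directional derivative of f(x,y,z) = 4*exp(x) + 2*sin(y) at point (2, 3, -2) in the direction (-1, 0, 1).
-2*sqrt(2)*exp(2)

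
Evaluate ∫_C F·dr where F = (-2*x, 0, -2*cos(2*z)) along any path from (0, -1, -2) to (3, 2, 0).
-9 - sin(4)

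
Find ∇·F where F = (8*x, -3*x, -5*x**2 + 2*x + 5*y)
8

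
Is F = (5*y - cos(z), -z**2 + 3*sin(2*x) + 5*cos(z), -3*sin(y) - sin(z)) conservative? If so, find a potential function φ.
No, ∇×F = (2*z + 5*sin(z) - 3*cos(y), sin(z), 6*cos(2*x) - 5) ≠ 0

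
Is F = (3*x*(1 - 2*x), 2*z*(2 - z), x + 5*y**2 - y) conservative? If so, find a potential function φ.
No, ∇×F = (10*y + 4*z - 5, -1, 0) ≠ 0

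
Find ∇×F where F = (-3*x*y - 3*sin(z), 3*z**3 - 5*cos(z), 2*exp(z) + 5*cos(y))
(-9*z**2 - 5*sin(y) - 5*sin(z), -3*cos(z), 3*x)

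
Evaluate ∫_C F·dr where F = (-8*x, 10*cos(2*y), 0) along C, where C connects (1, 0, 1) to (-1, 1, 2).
5*sin(2)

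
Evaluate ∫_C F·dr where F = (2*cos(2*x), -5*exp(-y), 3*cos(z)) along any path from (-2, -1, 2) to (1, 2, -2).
-5*E - 5*sin(2) + sin(4) + 5*exp(-2)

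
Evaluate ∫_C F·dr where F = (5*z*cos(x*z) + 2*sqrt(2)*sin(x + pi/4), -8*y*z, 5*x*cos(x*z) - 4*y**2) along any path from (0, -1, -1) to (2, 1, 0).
-2 - 2*sqrt(2)*cos(pi/4 + 2)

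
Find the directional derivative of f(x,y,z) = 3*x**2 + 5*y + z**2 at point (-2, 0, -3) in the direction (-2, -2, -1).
20/3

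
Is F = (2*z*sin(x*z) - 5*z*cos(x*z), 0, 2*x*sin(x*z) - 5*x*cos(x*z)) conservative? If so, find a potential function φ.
Yes, F is conservative. φ = -5*sin(x*z) - 2*cos(x*z)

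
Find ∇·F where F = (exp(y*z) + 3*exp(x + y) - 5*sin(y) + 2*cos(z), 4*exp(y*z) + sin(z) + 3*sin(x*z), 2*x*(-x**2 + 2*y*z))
4*x*y + 4*z*exp(y*z) + 3*exp(x + y)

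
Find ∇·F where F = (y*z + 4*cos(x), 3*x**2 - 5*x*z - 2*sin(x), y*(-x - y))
-4*sin(x)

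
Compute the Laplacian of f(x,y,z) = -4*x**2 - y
-8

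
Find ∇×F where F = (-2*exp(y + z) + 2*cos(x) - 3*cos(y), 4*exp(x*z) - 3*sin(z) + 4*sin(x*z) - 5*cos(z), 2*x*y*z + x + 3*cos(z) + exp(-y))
(2*x*z - 4*x*exp(x*z) - 4*x*cos(x*z) - 5*sin(z) + 3*cos(z) - exp(-y), -2*y*z - 2*exp(y + z) - 1, 4*z*exp(x*z) + 4*z*cos(x*z) + 2*exp(y + z) - 3*sin(y))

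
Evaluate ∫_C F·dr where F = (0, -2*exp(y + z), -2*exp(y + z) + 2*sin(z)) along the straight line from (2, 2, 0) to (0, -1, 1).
-2*cos(1) + 2*exp(2)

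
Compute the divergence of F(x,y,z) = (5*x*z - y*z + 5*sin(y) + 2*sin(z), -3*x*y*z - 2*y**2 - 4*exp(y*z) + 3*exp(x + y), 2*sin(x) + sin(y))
-3*x*z - 4*y - 4*z*exp(y*z) + 5*z + 3*exp(x + y)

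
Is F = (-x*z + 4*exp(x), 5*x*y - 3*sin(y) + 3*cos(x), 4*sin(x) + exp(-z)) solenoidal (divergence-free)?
No, ∇·F = 5*x - z + 4*exp(x) - 3*cos(y) - exp(-z)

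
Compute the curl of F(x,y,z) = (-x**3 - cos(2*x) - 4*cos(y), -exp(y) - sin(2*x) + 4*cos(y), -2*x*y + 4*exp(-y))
(-2*x - 4*exp(-y), 2*y, -4*sin(y) - 2*cos(2*x))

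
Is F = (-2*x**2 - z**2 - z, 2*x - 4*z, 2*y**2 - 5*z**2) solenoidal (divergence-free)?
No, ∇·F = -4*x - 10*z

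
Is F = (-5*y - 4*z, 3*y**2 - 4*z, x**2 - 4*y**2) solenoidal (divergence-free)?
No, ∇·F = 6*y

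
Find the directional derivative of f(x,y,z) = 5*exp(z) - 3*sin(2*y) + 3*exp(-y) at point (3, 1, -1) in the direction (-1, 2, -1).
-sqrt(6)*(12*E*cos(2) + 11)*exp(-1)/6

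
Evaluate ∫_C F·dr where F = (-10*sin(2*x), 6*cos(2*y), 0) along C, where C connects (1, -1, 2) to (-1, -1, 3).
0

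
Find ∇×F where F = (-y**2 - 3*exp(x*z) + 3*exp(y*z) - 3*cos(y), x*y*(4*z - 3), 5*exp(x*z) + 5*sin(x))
(-4*x*y, -3*x*exp(x*z) + 3*y*exp(y*z) - 5*z*exp(x*z) - 5*cos(x), 4*y*z - y - 3*z*exp(y*z) - 3*sin(y))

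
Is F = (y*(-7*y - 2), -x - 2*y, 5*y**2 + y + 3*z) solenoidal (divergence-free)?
No, ∇·F = 1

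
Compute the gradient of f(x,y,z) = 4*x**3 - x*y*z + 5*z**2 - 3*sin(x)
(12*x**2 - y*z - 3*cos(x), -x*z, -x*y + 10*z)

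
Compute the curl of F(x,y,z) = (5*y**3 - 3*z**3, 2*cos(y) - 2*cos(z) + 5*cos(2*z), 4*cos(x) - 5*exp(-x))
(2*(10*cos(z) - 1)*sin(z), -9*z**2 + 4*sin(x) - 5*exp(-x), -15*y**2)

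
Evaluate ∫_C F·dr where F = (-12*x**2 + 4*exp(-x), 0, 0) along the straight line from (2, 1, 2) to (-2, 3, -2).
64 - 8*sinh(2)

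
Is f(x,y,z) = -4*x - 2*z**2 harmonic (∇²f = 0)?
No, ∇²f = -4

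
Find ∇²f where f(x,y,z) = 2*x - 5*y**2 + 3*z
-10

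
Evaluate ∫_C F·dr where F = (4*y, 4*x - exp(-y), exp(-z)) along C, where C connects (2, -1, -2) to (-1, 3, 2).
-4 - E - exp(-2) + exp(-3) + exp(2)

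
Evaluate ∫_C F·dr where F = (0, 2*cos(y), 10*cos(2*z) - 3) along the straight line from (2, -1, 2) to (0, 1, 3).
-3 + 5*sin(6) + 4*sin(1) - 5*sin(4)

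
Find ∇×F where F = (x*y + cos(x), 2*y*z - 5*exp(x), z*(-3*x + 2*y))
(-2*y + 2*z, 3*z, -x - 5*exp(x))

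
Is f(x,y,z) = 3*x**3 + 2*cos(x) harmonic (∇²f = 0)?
No, ∇²f = 18*x - 2*cos(x)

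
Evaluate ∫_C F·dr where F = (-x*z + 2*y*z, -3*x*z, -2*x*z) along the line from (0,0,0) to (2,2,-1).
4/3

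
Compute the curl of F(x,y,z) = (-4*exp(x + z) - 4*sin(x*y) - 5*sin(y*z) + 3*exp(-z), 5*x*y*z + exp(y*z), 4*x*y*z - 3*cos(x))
(-5*x*y + 4*x*z - y*exp(y*z), -4*y*z - 5*y*cos(y*z) - 4*exp(x + z) - 3*sin(x) - 3*exp(-z), 4*x*cos(x*y) + 5*y*z + 5*z*cos(y*z))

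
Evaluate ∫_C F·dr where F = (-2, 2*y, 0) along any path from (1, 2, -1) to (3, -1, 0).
-7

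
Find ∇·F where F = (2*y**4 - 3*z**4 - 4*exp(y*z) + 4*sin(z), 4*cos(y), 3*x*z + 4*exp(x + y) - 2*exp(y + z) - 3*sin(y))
3*x - 2*exp(y + z) - 4*sin(y)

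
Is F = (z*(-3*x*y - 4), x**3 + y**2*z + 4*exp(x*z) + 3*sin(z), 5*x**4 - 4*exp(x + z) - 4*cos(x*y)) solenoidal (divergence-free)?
No, ∇·F = -y*z - 4*exp(x + z)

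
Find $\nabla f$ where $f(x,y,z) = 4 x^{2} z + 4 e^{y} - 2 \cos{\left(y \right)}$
(8*x*z, 4*exp(y) + 2*sin(y), 4*x**2)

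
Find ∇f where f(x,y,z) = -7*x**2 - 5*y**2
(-14*x, -10*y, 0)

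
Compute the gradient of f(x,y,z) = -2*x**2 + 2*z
(-4*x, 0, 2)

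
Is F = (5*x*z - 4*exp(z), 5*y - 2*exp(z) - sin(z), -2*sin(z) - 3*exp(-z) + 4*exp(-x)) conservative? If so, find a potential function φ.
No, ∇×F = (2*exp(z) + cos(z), 5*x - 4*exp(z) + 4*exp(-x), 0) ≠ 0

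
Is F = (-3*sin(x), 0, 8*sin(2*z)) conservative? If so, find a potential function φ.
Yes, F is conservative. φ = 3*cos(x) - 4*cos(2*z)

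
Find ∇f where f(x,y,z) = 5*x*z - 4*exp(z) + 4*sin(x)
(5*z + 4*cos(x), 0, 5*x - 4*exp(z))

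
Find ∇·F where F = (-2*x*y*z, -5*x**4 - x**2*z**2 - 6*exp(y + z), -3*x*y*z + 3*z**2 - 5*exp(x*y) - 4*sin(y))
-3*x*y - 2*y*z + 6*z - 6*exp(y + z)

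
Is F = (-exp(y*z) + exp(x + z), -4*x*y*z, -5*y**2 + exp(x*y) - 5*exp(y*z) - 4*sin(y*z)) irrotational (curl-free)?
No, ∇×F = (4*x*y + x*exp(x*y) - 10*y - 5*z*exp(y*z) - 4*z*cos(y*z), -y*exp(x*y) - y*exp(y*z) + exp(x + z), z*(-4*y + exp(y*z)))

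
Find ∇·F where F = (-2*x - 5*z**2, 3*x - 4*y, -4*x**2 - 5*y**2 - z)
-7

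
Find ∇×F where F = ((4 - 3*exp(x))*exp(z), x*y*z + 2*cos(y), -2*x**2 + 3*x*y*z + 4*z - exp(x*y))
(x*(-y + 3*z - exp(x*y)), 4*x - 3*y*z + y*exp(x*y) + (4 - 3*exp(x))*exp(z), y*z)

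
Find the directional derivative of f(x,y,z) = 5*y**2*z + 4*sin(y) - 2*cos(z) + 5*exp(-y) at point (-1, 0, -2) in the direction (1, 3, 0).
-3*sqrt(10)/10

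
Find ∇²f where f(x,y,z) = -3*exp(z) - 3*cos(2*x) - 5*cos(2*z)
-3*exp(z) + 12*cos(2*x) + 20*cos(2*z)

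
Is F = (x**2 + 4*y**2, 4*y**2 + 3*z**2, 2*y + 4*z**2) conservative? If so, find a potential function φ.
No, ∇×F = (2 - 6*z, 0, -8*y) ≠ 0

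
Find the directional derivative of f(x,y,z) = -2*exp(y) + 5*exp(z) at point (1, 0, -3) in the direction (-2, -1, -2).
2/3 - 10*exp(-3)/3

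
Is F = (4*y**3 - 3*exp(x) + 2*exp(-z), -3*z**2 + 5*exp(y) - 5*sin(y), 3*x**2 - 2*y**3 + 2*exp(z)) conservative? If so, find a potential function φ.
No, ∇×F = (-6*y**2 + 6*z, -6*x - 2*exp(-z), -12*y**2) ≠ 0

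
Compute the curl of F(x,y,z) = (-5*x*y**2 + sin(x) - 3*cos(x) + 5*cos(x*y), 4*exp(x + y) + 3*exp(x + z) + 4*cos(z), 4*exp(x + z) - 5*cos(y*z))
(5*z*sin(y*z) - 3*exp(x + z) + 4*sin(z), -4*exp(x + z), 10*x*y + 5*x*sin(x*y) + 4*exp(x + y) + 3*exp(x + z))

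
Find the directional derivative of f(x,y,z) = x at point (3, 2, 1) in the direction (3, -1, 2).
3*sqrt(14)/14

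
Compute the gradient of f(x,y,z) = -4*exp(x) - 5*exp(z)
(-4*exp(x), 0, -5*exp(z))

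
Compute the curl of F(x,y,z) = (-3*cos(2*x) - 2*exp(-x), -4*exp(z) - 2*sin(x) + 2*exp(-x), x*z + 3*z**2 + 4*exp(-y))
(4*exp(z) - 4*exp(-y), -z, -2*cos(x) - 2*exp(-x))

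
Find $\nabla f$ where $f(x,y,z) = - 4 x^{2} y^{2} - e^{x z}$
(-8*x*y**2 - z*exp(x*z), -8*x**2*y, -x*exp(x*z))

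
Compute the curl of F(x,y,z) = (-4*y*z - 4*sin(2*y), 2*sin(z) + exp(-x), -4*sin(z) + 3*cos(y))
(-3*sin(y) - 2*cos(z), -4*y, 4*z + 8*cos(2*y) - exp(-x))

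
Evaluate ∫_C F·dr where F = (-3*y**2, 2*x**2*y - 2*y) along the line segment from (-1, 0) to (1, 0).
0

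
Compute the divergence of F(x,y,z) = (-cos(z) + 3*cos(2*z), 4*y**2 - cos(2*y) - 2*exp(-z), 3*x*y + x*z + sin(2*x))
x + 8*y + 2*sin(2*y)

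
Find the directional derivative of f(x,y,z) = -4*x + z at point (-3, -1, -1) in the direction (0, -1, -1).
-sqrt(2)/2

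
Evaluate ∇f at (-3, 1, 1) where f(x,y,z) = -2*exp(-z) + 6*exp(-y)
(0, -6*exp(-1), 2*exp(-1))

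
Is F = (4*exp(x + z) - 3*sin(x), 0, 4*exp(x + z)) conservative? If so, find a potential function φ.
Yes, F is conservative. φ = 4*exp(x + z) + 3*cos(x)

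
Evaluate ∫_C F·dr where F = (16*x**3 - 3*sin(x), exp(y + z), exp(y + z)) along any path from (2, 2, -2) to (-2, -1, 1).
0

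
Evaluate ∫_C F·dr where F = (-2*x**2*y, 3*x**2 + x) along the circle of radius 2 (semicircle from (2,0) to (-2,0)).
6*pi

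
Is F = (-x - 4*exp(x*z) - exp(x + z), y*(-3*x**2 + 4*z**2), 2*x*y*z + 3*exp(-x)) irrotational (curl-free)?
No, ∇×F = (2*z*(x - 4*y), -4*x*exp(x*z) - 2*y*z - exp(x + z) + 3*exp(-x), -6*x*y)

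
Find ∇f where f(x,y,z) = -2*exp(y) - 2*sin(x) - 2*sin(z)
(-2*cos(x), -2*exp(y), -2*cos(z))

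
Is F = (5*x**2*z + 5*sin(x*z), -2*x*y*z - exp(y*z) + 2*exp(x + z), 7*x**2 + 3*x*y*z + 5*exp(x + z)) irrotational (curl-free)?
No, ∇×F = (2*x*y + 3*x*z + y*exp(y*z) - 2*exp(x + z), 5*x**2 + 5*x*cos(x*z) - 14*x - 3*y*z - 5*exp(x + z), -2*y*z + 2*exp(x + z))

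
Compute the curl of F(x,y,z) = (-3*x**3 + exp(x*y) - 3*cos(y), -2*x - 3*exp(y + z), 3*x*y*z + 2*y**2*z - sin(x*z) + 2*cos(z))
(3*x*z + 4*y*z + 3*exp(y + z), z*(-3*y + cos(x*z)), -x*exp(x*y) - 3*sin(y) - 2)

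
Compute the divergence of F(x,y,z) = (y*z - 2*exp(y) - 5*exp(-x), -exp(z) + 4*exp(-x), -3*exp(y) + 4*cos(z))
-4*sin(z) + 5*exp(-x)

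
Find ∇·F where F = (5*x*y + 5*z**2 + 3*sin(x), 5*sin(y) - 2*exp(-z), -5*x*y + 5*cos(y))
5*y + 3*cos(x) + 5*cos(y)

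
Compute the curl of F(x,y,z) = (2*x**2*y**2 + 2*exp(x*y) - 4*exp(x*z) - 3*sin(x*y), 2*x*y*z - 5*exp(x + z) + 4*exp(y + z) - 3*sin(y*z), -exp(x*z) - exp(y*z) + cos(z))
(-2*x*y + 3*y*cos(y*z) - z*exp(y*z) + 5*exp(x + z) - 4*exp(y + z), (-4*x + z)*exp(x*z), -4*x**2*y - 2*x*exp(x*y) + 3*x*cos(x*y) + 2*y*z - 5*exp(x + z))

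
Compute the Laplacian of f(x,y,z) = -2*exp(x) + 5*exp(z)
-2*exp(x) + 5*exp(z)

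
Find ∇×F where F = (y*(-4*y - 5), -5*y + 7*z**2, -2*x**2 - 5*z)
(-14*z, 4*x, 8*y + 5)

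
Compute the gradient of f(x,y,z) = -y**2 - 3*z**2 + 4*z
(0, -2*y, 4 - 6*z)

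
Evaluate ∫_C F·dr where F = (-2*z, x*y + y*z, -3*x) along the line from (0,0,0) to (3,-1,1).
-37/6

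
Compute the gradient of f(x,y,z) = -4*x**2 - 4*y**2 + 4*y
(-8*x, 4 - 8*y, 0)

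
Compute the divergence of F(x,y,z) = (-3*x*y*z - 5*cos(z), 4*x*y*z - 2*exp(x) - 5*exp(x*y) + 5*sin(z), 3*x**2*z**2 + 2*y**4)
6*x**2*z + 4*x*z - 5*x*exp(x*y) - 3*y*z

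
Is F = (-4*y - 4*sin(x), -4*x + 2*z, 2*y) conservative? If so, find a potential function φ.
Yes, F is conservative. φ = -4*x*y + 2*y*z + 4*cos(x)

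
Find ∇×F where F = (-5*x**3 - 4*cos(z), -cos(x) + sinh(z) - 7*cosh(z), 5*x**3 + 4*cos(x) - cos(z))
(7*sinh(z) - cosh(z), -15*x**2 + 4*sin(x) + 4*sin(z), sin(x))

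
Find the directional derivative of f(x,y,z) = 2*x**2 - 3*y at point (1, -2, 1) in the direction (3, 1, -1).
9*sqrt(11)/11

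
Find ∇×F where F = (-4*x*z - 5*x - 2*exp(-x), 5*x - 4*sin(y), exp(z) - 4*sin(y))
(-4*cos(y), -4*x, 5)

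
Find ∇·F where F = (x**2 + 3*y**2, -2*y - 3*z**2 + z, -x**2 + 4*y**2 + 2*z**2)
2*x + 4*z - 2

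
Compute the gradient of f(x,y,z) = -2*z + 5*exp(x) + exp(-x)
(5*exp(x) - exp(-x), 0, -2)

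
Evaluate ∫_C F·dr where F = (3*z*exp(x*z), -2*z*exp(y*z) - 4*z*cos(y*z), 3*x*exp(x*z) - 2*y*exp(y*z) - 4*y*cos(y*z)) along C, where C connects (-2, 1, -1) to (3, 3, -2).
-3*exp(2) - 4*sin(1) + 4*sin(6) + exp(-6) + 2*exp(-1)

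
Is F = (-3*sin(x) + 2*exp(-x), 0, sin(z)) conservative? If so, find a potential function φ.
Yes, F is conservative. φ = 3*cos(x) - cos(z) - 2*exp(-x)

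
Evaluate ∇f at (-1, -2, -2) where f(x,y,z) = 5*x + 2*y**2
(5, -8, 0)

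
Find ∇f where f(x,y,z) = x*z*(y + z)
(z*(y + z), x*z, x*(y + 2*z))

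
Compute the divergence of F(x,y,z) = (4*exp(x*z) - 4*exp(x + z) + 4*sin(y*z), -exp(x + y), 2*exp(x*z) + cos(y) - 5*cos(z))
2*x*exp(x*z) + 4*z*exp(x*z) - exp(x + y) - 4*exp(x + z) + 5*sin(z)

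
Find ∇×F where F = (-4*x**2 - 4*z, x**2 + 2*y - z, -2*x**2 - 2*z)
(1, 4*x - 4, 2*x)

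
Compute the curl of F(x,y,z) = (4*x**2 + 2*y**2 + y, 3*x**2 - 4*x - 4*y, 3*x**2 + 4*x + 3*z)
(0, -6*x - 4, 6*x - 4*y - 5)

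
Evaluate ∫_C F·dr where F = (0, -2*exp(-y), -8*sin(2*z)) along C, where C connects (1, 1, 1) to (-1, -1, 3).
-4*cos(2) + 4*cos(6) + 4*sinh(1)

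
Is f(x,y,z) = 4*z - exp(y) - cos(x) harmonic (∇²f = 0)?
No, ∇²f = -exp(y) + cos(x)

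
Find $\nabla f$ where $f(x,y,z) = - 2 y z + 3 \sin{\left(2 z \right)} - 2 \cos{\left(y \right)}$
(0, -2*z + 2*sin(y), -2*y + 6*cos(2*z))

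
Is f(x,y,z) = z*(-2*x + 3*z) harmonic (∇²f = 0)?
No, ∇²f = 6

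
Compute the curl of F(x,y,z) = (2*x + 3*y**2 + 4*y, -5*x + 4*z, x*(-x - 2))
(-4, 2*x + 2, -6*y - 9)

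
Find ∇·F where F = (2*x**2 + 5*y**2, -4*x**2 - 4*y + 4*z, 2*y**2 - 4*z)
4*x - 8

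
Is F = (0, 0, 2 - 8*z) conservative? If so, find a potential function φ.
Yes, F is conservative. φ = 2*z*(1 - 2*z)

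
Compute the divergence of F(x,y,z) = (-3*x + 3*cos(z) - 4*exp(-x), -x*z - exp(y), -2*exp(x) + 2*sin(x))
-exp(y) - 3 + 4*exp(-x)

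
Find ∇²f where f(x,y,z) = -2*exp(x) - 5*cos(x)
-2*exp(x) + 5*cos(x)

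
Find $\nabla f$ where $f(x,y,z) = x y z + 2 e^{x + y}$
(y*z + 2*exp(x + y), x*z + 2*exp(x + y), x*y)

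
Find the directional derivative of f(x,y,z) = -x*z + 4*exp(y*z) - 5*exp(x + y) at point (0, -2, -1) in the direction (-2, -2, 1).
-2/3 + 20*exp(-2)/3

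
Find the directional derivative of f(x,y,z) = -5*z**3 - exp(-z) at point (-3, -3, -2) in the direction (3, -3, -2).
sqrt(22)*(60 - exp(2))/11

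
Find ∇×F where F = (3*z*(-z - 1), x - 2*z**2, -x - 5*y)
(4*z - 5, -6*z - 2, 1)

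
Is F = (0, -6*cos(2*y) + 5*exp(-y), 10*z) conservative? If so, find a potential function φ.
Yes, F is conservative. φ = 5*z**2 - 3*sin(2*y) - 5*exp(-y)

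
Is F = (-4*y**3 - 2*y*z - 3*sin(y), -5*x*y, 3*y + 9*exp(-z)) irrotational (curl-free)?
No, ∇×F = (3, -2*y, 12*y**2 - 5*y + 2*z + 3*cos(y))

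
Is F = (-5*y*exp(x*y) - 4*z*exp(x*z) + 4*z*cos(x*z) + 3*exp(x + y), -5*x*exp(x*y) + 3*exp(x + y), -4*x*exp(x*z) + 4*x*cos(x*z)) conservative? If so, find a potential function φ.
Yes, F is conservative. φ = -5*exp(x*y) - 4*exp(x*z) + 3*exp(x + y) + 4*sin(x*z)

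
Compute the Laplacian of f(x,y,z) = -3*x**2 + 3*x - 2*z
-6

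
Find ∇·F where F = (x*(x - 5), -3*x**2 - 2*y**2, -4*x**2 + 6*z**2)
2*x - 4*y + 12*z - 5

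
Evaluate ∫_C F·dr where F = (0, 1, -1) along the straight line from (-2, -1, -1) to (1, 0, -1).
1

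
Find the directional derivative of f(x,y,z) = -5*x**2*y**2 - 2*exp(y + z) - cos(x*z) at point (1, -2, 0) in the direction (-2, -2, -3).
10*sqrt(17)*(1 + 4*exp(2))*exp(-2)/17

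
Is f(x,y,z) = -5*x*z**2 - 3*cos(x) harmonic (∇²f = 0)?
No, ∇²f = -10*x + 3*cos(x)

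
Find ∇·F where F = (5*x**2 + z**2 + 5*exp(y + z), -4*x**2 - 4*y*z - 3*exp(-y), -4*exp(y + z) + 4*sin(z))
10*x - 4*z - 4*exp(y + z) + 4*cos(z) + 3*exp(-y)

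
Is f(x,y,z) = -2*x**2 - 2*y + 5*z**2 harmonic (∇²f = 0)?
No, ∇²f = 6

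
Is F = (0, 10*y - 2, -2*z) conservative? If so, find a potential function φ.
Yes, F is conservative. φ = 5*y**2 - 2*y - z**2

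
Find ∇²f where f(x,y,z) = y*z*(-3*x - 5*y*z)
-10*y**2 - 10*z**2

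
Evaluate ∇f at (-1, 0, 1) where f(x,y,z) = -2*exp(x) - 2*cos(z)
(-2*exp(-1), 0, 2*sin(1))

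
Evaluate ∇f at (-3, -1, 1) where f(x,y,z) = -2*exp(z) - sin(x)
(-cos(3), 0, -2*E)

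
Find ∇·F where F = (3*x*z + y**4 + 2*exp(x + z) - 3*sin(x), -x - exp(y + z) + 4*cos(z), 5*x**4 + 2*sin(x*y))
3*z + 2*exp(x + z) - exp(y + z) - 3*cos(x)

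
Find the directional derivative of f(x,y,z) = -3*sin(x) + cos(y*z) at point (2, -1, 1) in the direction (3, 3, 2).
sqrt(22)*(sin(1) - 9*cos(2))/22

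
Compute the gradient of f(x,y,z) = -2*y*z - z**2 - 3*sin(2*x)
(-6*cos(2*x), -2*z, -2*y - 2*z)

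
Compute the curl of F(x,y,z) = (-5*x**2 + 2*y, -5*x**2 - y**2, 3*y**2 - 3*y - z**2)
(6*y - 3, 0, -10*x - 2)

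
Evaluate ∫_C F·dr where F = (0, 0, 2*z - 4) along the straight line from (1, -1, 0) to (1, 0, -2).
12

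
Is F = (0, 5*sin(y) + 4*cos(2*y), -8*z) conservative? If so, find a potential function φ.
Yes, F is conservative. φ = -4*z**2 + 2*sin(2*y) - 5*cos(y)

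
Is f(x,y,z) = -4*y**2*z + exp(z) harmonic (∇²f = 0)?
No, ∇²f = -8*z + exp(z)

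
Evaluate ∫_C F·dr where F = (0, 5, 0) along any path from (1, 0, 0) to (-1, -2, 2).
-10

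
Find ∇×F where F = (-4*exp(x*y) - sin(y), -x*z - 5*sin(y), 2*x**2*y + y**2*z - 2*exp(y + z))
(2*x**2 + x + 2*y*z - 2*exp(y + z), -4*x*y, 4*x*exp(x*y) - z + cos(y))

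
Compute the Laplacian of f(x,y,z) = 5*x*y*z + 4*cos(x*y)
-4*(x**2 + y**2)*cos(x*y)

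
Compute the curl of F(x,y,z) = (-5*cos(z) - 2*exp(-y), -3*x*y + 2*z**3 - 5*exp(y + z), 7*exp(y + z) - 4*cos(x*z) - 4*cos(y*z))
(-6*z**2 + 4*z*sin(y*z) + 12*exp(y + z), -4*z*sin(x*z) + 5*sin(z), -3*y - 2*exp(-y))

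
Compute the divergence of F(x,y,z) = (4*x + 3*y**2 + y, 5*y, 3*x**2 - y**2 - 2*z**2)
9 - 4*z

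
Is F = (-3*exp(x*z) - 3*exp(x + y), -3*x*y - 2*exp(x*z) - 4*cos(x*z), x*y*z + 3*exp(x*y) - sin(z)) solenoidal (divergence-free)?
No, ∇·F = x*y - 3*x - 3*z*exp(x*z) - 3*exp(x + y) - cos(z)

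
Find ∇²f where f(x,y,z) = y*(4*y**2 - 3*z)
24*y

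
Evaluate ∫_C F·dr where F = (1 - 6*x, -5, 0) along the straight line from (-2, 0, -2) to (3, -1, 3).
-5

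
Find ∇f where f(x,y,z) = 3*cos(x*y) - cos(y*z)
(-3*y*sin(x*y), -3*x*sin(x*y) + z*sin(y*z), y*sin(y*z))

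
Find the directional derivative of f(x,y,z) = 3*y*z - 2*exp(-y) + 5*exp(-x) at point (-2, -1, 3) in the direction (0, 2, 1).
sqrt(5)*(4*E + 15)/5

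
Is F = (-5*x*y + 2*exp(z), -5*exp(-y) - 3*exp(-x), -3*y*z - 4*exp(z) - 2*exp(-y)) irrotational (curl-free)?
No, ∇×F = (-3*z + 2*exp(-y), 2*exp(z), 5*x + 3*exp(-x))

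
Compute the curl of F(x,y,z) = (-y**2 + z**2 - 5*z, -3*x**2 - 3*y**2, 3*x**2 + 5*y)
(5, -6*x + 2*z - 5, -6*x + 2*y)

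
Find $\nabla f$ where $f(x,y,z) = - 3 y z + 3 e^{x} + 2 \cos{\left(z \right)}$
(3*exp(x), -3*z, -3*y - 2*sin(z))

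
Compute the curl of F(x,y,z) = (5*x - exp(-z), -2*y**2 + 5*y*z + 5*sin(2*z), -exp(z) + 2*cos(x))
(-5*y - 10*cos(2*z), 2*sin(x) + exp(-z), 0)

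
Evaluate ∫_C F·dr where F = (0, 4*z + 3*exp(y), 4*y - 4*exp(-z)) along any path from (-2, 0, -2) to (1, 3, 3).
-4*exp(2) + 4*exp(-3) + 33 + 3*exp(3)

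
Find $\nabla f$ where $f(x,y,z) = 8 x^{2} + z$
(16*x, 0, 1)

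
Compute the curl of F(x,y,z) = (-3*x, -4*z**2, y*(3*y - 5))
(6*y + 8*z - 5, 0, 0)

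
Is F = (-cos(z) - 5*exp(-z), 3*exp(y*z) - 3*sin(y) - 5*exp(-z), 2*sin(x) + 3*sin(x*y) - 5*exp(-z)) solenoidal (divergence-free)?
No, ∇·F = 3*z*exp(y*z) - 3*cos(y) + 5*exp(-z)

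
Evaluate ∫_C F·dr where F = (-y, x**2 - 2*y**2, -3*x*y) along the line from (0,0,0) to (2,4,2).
-172/3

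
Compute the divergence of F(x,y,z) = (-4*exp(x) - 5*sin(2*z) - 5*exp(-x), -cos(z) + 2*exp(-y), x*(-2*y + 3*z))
3*x - 4*exp(x) - 2*exp(-y) + 5*exp(-x)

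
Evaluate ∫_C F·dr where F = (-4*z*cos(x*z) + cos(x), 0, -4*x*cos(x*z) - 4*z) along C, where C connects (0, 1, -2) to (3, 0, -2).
4*sin(6) + sin(3)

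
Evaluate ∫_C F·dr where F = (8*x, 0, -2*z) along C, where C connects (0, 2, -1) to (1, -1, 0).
5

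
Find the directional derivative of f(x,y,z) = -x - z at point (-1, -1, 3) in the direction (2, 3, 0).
-2*sqrt(13)/13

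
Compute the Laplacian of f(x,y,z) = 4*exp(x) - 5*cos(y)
4*exp(x) + 5*cos(y)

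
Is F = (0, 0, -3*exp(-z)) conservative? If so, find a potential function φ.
Yes, F is conservative. φ = 3*exp(-z)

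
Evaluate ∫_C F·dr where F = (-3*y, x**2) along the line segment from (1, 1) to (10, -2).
-195/2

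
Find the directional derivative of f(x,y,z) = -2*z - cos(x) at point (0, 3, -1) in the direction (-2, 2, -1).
2/3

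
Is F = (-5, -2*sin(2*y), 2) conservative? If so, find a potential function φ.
Yes, F is conservative. φ = -5*x + 2*z + cos(2*y)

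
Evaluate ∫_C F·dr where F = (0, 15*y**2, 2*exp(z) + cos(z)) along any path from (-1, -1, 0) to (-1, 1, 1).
sin(1) + 2*E + 8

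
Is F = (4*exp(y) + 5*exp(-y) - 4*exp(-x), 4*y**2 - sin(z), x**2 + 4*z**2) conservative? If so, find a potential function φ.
No, ∇×F = (cos(z), -2*x, -9*sinh(y) + cosh(y)) ≠ 0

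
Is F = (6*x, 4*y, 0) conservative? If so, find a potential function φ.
Yes, F is conservative. φ = 3*x**2 + 2*y**2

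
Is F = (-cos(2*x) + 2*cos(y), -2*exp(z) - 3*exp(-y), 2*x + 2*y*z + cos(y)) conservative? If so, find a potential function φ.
No, ∇×F = (2*z + 2*exp(z) - sin(y), -2, 2*sin(y)) ≠ 0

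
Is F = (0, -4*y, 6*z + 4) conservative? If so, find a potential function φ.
Yes, F is conservative. φ = -2*y**2 + 3*z**2 + 4*z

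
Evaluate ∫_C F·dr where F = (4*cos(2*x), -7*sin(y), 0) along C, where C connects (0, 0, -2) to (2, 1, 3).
-7 + 2*sin(4) + 7*cos(1)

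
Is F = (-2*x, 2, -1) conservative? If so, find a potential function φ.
Yes, F is conservative. φ = -x**2 + 2*y - z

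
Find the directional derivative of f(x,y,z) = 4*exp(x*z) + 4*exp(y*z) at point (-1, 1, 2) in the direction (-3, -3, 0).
-8*sqrt(2)*cosh(2)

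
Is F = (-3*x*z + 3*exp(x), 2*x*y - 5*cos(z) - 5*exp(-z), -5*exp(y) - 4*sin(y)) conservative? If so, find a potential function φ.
No, ∇×F = (-5*exp(y) - 5*sin(z) - 4*cos(y) - 5*exp(-z), -3*x, 2*y) ≠ 0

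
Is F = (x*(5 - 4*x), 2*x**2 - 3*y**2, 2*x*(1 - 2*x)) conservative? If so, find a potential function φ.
No, ∇×F = (0, 8*x - 2, 4*x) ≠ 0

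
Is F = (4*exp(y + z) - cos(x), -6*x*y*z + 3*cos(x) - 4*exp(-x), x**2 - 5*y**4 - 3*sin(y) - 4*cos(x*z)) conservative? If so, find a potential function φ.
No, ∇×F = (6*x*y - 20*y**3 - 3*cos(y), -2*x - 4*z*sin(x*z) + 4*exp(y + z), -6*y*z - 4*exp(y + z) - 3*sin(x) + 4*exp(-x)) ≠ 0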